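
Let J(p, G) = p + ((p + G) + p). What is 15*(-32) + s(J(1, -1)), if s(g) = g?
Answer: -478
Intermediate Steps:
J(p, G) = G + 3*p (J(p, G) = p + ((G + p) + p) = p + (G + 2*p) = G + 3*p)
15*(-32) + s(J(1, -1)) = 15*(-32) + (-1 + 3*1) = -480 + (-1 + 3) = -480 + 2 = -478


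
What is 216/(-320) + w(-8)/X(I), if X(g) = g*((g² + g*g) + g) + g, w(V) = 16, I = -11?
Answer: -8693/12760 ≈ -0.68127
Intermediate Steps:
X(g) = g + g*(g + 2*g²) (X(g) = g*((g² + g²) + g) + g = g*(2*g² + g) + g = g*(g + 2*g²) + g = g + g*(g + 2*g²))
216/(-320) + w(-8)/X(I) = 216/(-320) + 16/((-11*(1 - 11 + 2*(-11)²))) = 216*(-1/320) + 16/((-11*(1 - 11 + 2*121))) = -27/40 + 16/((-11*(1 - 11 + 242))) = -27/40 + 16/((-11*232)) = -27/40 + 16/(-2552) = -27/40 + 16*(-1/2552) = -27/40 - 2/319 = -8693/12760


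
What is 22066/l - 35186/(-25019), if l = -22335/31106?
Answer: -17171880335614/558799365 ≈ -30730.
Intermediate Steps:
l = -22335/31106 (l = -22335*1/31106 = -22335/31106 ≈ -0.71803)
22066/l - 35186/(-25019) = 22066/(-22335/31106) - 35186/(-25019) = 22066*(-31106/22335) - 35186*(-1/25019) = -686384996/22335 + 35186/25019 = -17171880335614/558799365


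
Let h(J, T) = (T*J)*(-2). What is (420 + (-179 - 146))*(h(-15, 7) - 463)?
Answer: -24035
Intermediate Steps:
h(J, T) = -2*J*T (h(J, T) = (J*T)*(-2) = -2*J*T)
(420 + (-179 - 146))*(h(-15, 7) - 463) = (420 + (-179 - 146))*(-2*(-15)*7 - 463) = (420 - 325)*(210 - 463) = 95*(-253) = -24035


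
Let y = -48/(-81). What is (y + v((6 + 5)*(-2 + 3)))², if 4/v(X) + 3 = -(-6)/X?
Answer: 784/729 ≈ 1.0754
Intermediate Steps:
v(X) = 4/(-3 + 6/X) (v(X) = 4/(-3 - (-6)/X) = 4/(-3 + 6/X))
y = 16/27 (y = -48*(-1/81) = 16/27 ≈ 0.59259)
(y + v((6 + 5)*(-2 + 3)))² = (16/27 - 4*(6 + 5)*(-2 + 3)/(-6 + 3*((6 + 5)*(-2 + 3))))² = (16/27 - 4*11*1/(-6 + 3*(11*1)))² = (16/27 - 4*11/(-6 + 3*11))² = (16/27 - 4*11/(-6 + 33))² = (16/27 - 4*11/27)² = (16/27 - 4*11*1/27)² = (16/27 - 44/27)² = (-28/27)² = 784/729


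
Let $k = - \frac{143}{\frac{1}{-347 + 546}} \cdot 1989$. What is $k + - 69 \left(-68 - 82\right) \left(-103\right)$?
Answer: $-57667023$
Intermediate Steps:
$k = -56600973$ ($k = - \frac{143}{\frac{1}{199}} \cdot 1989 = - 143 \frac{1}{\frac{1}{199}} \cdot 1989 = \left(-143\right) 199 \cdot 1989 = \left(-28457\right) 1989 = -56600973$)
$k + - 69 \left(-68 - 82\right) \left(-103\right) = -56600973 + - 69 \left(-68 - 82\right) \left(-103\right) = -56600973 + \left(-69\right) \left(-150\right) \left(-103\right) = -56600973 + 10350 \left(-103\right) = -56600973 - 1066050 = -57667023$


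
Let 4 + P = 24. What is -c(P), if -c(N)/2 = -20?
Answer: -40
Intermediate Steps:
P = 20 (P = -4 + 24 = 20)
c(N) = 40 (c(N) = -2*(-20) = 40)
-c(P) = -1*40 = -40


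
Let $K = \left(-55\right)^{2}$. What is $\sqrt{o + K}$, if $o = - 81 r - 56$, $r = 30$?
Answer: $7 \sqrt{11} \approx 23.216$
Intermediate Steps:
$K = 3025$
$o = -2486$ ($o = \left(-81\right) 30 - 56 = -2430 - 56 = -2486$)
$\sqrt{o + K} = \sqrt{-2486 + 3025} = \sqrt{539} = 7 \sqrt{11}$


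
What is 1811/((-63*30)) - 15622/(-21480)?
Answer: -31249/135324 ≈ -0.23092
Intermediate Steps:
1811/((-63*30)) - 15622/(-21480) = 1811/(-1890) - 15622*(-1/21480) = 1811*(-1/1890) + 7811/10740 = -1811/1890 + 7811/10740 = -31249/135324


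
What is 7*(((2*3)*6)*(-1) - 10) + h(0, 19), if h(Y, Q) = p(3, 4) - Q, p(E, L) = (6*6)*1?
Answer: -305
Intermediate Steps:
p(E, L) = 36 (p(E, L) = 36*1 = 36)
h(Y, Q) = 36 - Q
7*(((2*3)*6)*(-1) - 10) + h(0, 19) = 7*(((2*3)*6)*(-1) - 10) + (36 - 1*19) = 7*((6*6)*(-1) - 10) + (36 - 19) = 7*(36*(-1) - 10) + 17 = 7*(-36 - 10) + 17 = 7*(-46) + 17 = -322 + 17 = -305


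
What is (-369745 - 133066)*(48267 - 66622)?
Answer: 9229095905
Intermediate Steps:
(-369745 - 133066)*(48267 - 66622) = -502811*(-18355) = 9229095905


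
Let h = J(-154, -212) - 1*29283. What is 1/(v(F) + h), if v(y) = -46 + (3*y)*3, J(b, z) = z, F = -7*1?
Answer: -1/29604 ≈ -3.3779e-5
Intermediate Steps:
F = -7
v(y) = -46 + 9*y
h = -29495 (h = -212 - 1*29283 = -212 - 29283 = -29495)
1/(v(F) + h) = 1/((-46 + 9*(-7)) - 29495) = 1/((-46 - 63) - 29495) = 1/(-109 - 29495) = 1/(-29604) = -1/29604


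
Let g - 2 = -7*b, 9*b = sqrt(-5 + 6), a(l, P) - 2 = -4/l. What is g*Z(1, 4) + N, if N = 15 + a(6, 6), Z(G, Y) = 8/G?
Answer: 235/9 ≈ 26.111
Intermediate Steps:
a(l, P) = 2 - 4/l
b = 1/9 (b = sqrt(-5 + 6)/9 = sqrt(1)/9 = (1/9)*1 = 1/9 ≈ 0.11111)
N = 49/3 (N = 15 + (2 - 4/6) = 15 + (2 - 4*1/6) = 15 + (2 - 2/3) = 15 + 4/3 = 49/3 ≈ 16.333)
g = 11/9 (g = 2 - 7*1/9 = 2 - 7/9 = 11/9 ≈ 1.2222)
g*Z(1, 4) + N = 11*(8/1)/9 + 49/3 = 11*(8*1)/9 + 49/3 = (11/9)*8 + 49/3 = 88/9 + 49/3 = 235/9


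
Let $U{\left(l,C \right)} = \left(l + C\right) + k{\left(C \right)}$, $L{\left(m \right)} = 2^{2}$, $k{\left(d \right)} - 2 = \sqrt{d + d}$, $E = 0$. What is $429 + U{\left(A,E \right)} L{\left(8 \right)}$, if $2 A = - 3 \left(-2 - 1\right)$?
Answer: $455$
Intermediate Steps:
$k{\left(d \right)} = 2 + \sqrt{2} \sqrt{d}$ ($k{\left(d \right)} = 2 + \sqrt{d + d} = 2 + \sqrt{2 d} = 2 + \sqrt{2} \sqrt{d}$)
$A = \frac{9}{2}$ ($A = \frac{\left(-3\right) \left(-2 - 1\right)}{2} = \frac{\left(-3\right) \left(-3\right)}{2} = \frac{1}{2} \cdot 9 = \frac{9}{2} \approx 4.5$)
$L{\left(m \right)} = 4$
$U{\left(l,C \right)} = 2 + C + l + \sqrt{2} \sqrt{C}$ ($U{\left(l,C \right)} = \left(l + C\right) + \left(2 + \sqrt{2} \sqrt{C}\right) = \left(C + l\right) + \left(2 + \sqrt{2} \sqrt{C}\right) = 2 + C + l + \sqrt{2} \sqrt{C}$)
$429 + U{\left(A,E \right)} L{\left(8 \right)} = 429 + \left(2 + 0 + \frac{9}{2} + \sqrt{2} \sqrt{0}\right) 4 = 429 + \left(2 + 0 + \frac{9}{2} + \sqrt{2} \cdot 0\right) 4 = 429 + \left(2 + 0 + \frac{9}{2} + 0\right) 4 = 429 + \frac{13}{2} \cdot 4 = 429 + 26 = 455$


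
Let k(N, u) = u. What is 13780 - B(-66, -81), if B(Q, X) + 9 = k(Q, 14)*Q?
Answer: 14713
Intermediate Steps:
B(Q, X) = -9 + 14*Q
13780 - B(-66, -81) = 13780 - (-9 + 14*(-66)) = 13780 - (-9 - 924) = 13780 - 1*(-933) = 13780 + 933 = 14713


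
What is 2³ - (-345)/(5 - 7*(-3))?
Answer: 553/26 ≈ 21.269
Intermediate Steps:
2³ - (-345)/(5 - 7*(-3)) = 8 - (-345)/(5 + 21) = 8 - (-345)/26 = 8 - 1*(-345/26) = 8 + 345/26 = 553/26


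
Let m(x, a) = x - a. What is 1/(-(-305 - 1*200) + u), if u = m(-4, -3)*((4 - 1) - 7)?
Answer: 1/509 ≈ 0.0019646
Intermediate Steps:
u = 4 (u = (-4 - 1*(-3))*((4 - 1) - 7) = (-4 + 3)*(3 - 7) = -1*(-4) = 4)
1/(-(-305 - 1*200) + u) = 1/(-(-305 - 1*200) + 4) = 1/(-(-305 - 200) + 4) = 1/(-1*(-505) + 4) = 1/(505 + 4) = 1/509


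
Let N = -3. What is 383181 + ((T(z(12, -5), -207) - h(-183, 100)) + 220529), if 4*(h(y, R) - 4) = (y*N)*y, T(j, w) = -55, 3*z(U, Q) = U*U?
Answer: 2515071/4 ≈ 6.2877e+5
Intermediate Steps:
z(U, Q) = U²/3 (z(U, Q) = (U*U)/3 = U²/3)
h(y, R) = 4 - 3*y²/4 (h(y, R) = 4 + ((y*(-3))*y)/4 = 4 + ((-3*y)*y)/4 = 4 + (-3*y²)/4 = 4 - 3*y²/4)
383181 + ((T(z(12, -5), -207) - h(-183, 100)) + 220529) = 383181 + ((-55 - (4 - ¾*(-183)²)) + 220529) = 383181 + ((-55 - (4 - ¾*33489)) + 220529) = 383181 + ((-55 - (4 - 100467/4)) + 220529) = 383181 + ((-55 - 1*(-100451/4)) + 220529) = 383181 + ((-55 + 100451/4) + 220529) = 383181 + (100231/4 + 220529) = 383181 + 982347/4 = 2515071/4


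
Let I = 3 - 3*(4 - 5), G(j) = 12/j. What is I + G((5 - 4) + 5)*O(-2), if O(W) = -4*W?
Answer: 22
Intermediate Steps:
I = 6 (I = 3 - 3*(-1) = 3 + 3 = 6)
I + G((5 - 4) + 5)*O(-2) = 6 + (12/((5 - 4) + 5))*(-4*(-2)) = 6 + (12/(1 + 5))*8 = 6 + (12/6)*8 = 6 + (12*(⅙))*8 = 6 + 2*8 = 6 + 16 = 22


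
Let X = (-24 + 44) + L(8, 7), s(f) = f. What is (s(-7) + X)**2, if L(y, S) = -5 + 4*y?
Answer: 1600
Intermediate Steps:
X = 47 (X = (-24 + 44) + (-5 + 4*8) = 20 + (-5 + 32) = 20 + 27 = 47)
(s(-7) + X)**2 = (-7 + 47)**2 = 40**2 = 1600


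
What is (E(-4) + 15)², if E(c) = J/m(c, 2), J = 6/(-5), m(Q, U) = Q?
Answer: 23409/100 ≈ 234.09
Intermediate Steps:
J = -6/5 (J = 6*(-⅕) = -6/5 ≈ -1.2000)
E(c) = -6/(5*c)
(E(-4) + 15)² = (-6/5/(-4) + 15)² = (-6/5*(-¼) + 15)² = (3/10 + 15)² = (153/10)² = 23409/100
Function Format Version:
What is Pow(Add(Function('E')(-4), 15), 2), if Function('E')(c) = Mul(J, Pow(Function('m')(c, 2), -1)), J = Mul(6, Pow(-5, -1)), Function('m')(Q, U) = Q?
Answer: Rational(23409, 100) ≈ 234.09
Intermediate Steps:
J = Rational(-6, 5) (J = Mul(6, Rational(-1, 5)) = Rational(-6, 5) ≈ -1.2000)
Function('E')(c) = Mul(Rational(-6, 5), Pow(c, -1))
Pow(Add(Function('E')(-4), 15), 2) = Pow(Add(Mul(Rational(-6, 5), Pow(-4, -1)), 15), 2) = Pow(Add(Mul(Rational(-6, 5), Rational(-1, 4)), 15), 2) = Pow(Add(Rational(3, 10), 15), 2) = Pow(Rational(153, 10), 2) = Rational(23409, 100)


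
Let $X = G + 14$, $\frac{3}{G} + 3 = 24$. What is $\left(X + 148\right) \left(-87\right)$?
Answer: $- \frac{98745}{7} \approx -14106.0$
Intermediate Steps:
$G = \frac{1}{7}$ ($G = \frac{3}{-3 + 24} = \frac{3}{21} = 3 \cdot \frac{1}{21} = \frac{1}{7} \approx 0.14286$)
$X = \frac{99}{7}$ ($X = \frac{1}{7} + 14 = \frac{99}{7} \approx 14.143$)
$\left(X + 148\right) \left(-87\right) = \left(\frac{99}{7} + 148\right) \left(-87\right) = \frac{1135}{7} \left(-87\right) = - \frac{98745}{7}$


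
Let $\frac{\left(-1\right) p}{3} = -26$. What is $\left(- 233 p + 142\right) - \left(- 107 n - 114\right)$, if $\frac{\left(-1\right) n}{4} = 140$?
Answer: $-77838$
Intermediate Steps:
$n = -560$ ($n = \left(-4\right) 140 = -560$)
$p = 78$ ($p = \left(-3\right) \left(-26\right) = 78$)
$\left(- 233 p + 142\right) - \left(- 107 n - 114\right) = \left(\left(-233\right) 78 + 142\right) - \left(\left(-107\right) \left(-560\right) - 114\right) = \left(-18174 + 142\right) - \left(59920 - 114\right) = -18032 - 59806 = -77838$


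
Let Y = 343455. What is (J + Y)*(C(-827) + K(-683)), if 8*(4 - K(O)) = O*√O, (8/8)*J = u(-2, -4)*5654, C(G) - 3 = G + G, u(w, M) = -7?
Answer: -500485419 + 207547991*I*√683/8 ≈ -5.0049e+8 + 6.7801e+8*I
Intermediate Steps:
C(G) = 3 + 2*G (C(G) = 3 + (G + G) = 3 + 2*G)
J = -39578 (J = -7*5654 = -39578)
K(O) = 4 - O^(3/2)/8 (K(O) = 4 - O*√O/8 = 4 - O^(3/2)/8)
(J + Y)*(C(-827) + K(-683)) = (-39578 + 343455)*((3 + 2*(-827)) + (4 - (-683)*I*√683/8)) = 303877*((3 - 1654) + (4 - (-683)*I*√683/8)) = 303877*(-1651 + (4 + 683*I*√683/8)) = 303877*(-1647 + 683*I*√683/8) = -500485419 + 207547991*I*√683/8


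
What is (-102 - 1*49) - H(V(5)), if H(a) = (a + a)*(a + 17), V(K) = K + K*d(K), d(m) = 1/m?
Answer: -427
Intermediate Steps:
V(K) = 1 + K (V(K) = K + K/K = K + 1 = 1 + K)
H(a) = 2*a*(17 + a) (H(a) = (2*a)*(17 + a) = 2*a*(17 + a))
(-102 - 1*49) - H(V(5)) = (-102 - 1*49) - 2*(1 + 5)*(17 + (1 + 5)) = (-102 - 49) - 2*6*(17 + 6) = -151 - 2*6*23 = -151 - 1*276 = -151 - 276 = -427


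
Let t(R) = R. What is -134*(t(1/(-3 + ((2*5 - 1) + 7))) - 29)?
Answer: 50384/13 ≈ 3875.7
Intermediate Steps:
-134*(t(1/(-3 + ((2*5 - 1) + 7))) - 29) = -134*(1/(-3 + ((2*5 - 1) + 7)) - 29) = -134*(1/(-3 + ((10 - 1) + 7)) - 29) = -134*(1/(-3 + (9 + 7)) - 29) = -134*(1/(-3 + 16) - 29) = -134*(1/13 - 29) = -134*(-376/13) = 50384/13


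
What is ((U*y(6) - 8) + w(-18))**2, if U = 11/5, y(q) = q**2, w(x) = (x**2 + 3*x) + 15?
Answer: 3171961/25 ≈ 1.2688e+5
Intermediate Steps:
w(x) = 15 + x**2 + 3*x
U = 11/5 (U = 11*(1/5) = 11/5 ≈ 2.2000)
((U*y(6) - 8) + w(-18))**2 = (((11/5)*6**2 - 8) + (15 + (-18)**2 + 3*(-18)))**2 = (((11/5)*36 - 8) + (15 + 324 - 54))**2 = ((396/5 - 8) + 285)**2 = (356/5 + 285)**2 = (1781/5)**2 = 3171961/25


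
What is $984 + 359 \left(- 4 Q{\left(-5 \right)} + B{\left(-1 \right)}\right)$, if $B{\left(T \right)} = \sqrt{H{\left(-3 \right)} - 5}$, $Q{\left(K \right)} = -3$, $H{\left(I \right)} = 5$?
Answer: $5292$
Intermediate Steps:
$B{\left(T \right)} = 0$ ($B{\left(T \right)} = \sqrt{5 - 5} = \sqrt{0} = 0$)
$984 + 359 \left(- 4 Q{\left(-5 \right)} + B{\left(-1 \right)}\right) = 984 + 359 \left(\left(-4\right) \left(-3\right) + 0\right) = 984 + 359 \left(12 + 0\right) = 984 + 359 \cdot 12 = 984 + 4308 = 5292$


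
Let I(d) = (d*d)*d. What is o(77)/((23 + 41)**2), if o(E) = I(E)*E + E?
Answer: 17576559/2048 ≈ 8582.3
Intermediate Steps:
I(d) = d**3 (I(d) = d**2*d = d**3)
o(E) = E + E**4 (o(E) = E**3*E + E = E**4 + E = E + E**4)
o(77)/((23 + 41)**2) = (77 + 77**4)/((23 + 41)**2) = (77 + 35153041)/(64**2) = 35153118/4096 = 35153118*(1/4096) = 17576559/2048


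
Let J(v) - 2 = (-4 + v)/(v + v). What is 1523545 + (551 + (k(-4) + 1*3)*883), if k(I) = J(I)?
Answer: 1529394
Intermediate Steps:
J(v) = 2 + (-4 + v)/(2*v) (J(v) = 2 + (-4 + v)/(v + v) = 2 + (-4 + v)/((2*v)) = 2 + (-4 + v)*(1/(2*v)) = 2 + (-4 + v)/(2*v))
k(I) = 5/2 - 2/I
1523545 + (551 + (k(-4) + 1*3)*883) = 1523545 + (551 + ((5/2 - 2/(-4)) + 1*3)*883) = 1523545 + (551 + ((5/2 - 2*(-1/4)) + 3)*883) = 1523545 + (551 + ((5/2 + 1/2) + 3)*883) = 1523545 + (551 + (3 + 3)*883) = 1523545 + (551 + 6*883) = 1523545 + (551 + 5298) = 1523545 + 5849 = 1529394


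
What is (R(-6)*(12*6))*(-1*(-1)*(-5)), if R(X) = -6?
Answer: 2160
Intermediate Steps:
(R(-6)*(12*6))*(-1*(-1)*(-5)) = (-72*6)*(-1*(-1)*(-5)) = (-6*72)*(1*(-5)) = -432*(-5) = 2160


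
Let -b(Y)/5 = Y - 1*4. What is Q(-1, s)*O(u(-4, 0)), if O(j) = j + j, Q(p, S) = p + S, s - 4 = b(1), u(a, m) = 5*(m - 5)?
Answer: -900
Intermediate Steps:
b(Y) = 20 - 5*Y (b(Y) = -5*(Y - 1*4) = -5*(Y - 4) = -5*(-4 + Y) = 20 - 5*Y)
u(a, m) = -25 + 5*m (u(a, m) = 5*(-5 + m) = -25 + 5*m)
s = 19 (s = 4 + (20 - 5*1) = 4 + (20 - 5) = 4 + 15 = 19)
Q(p, S) = S + p
O(j) = 2*j
Q(-1, s)*O(u(-4, 0)) = (19 - 1)*(2*(-25 + 5*0)) = 18*(2*(-25 + 0)) = 18*(2*(-25)) = 18*(-50) = -900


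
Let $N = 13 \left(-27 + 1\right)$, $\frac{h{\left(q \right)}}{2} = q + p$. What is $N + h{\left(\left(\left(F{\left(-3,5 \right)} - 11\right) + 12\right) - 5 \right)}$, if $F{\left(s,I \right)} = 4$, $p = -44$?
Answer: $-426$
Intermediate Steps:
$h{\left(q \right)} = -88 + 2 q$ ($h{\left(q \right)} = 2 \left(q - 44\right) = 2 \left(-44 + q\right) = -88 + 2 q$)
$N = -338$ ($N = 13 \left(-26\right) = -338$)
$N + h{\left(\left(\left(F{\left(-3,5 \right)} - 11\right) + 12\right) - 5 \right)} = -338 - \left(88 - 2 \left(\left(\left(4 - 11\right) + 12\right) - 5\right)\right) = -338 - \left(88 - 2 \left(\left(-7 + 12\right) - 5\right)\right) = -338 - \left(88 - 2 \left(5 - 5\right)\right) = -338 + \left(-88 + 2 \cdot 0\right) = -338 + \left(-88 + 0\right) = -338 - 88 = -426$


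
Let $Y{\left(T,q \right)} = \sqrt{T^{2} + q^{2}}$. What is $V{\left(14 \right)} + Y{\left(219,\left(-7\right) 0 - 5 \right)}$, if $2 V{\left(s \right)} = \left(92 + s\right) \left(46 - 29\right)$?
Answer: $901 + \sqrt{47986} \approx 1120.1$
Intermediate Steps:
$V{\left(s \right)} = 782 + \frac{17 s}{2}$ ($V{\left(s \right)} = \frac{\left(92 + s\right) \left(46 - 29\right)}{2} = \frac{\left(92 + s\right) 17}{2} = \frac{1564 + 17 s}{2} = 782 + \frac{17 s}{2}$)
$V{\left(14 \right)} + Y{\left(219,\left(-7\right) 0 - 5 \right)} = \left(782 + \frac{17}{2} \cdot 14\right) + \sqrt{219^{2} + \left(\left(-7\right) 0 - 5\right)^{2}} = \left(782 + 119\right) + \sqrt{47961 + \left(0 - 5\right)^{2}} = 901 + \sqrt{47961 + \left(-5\right)^{2}} = 901 + \sqrt{47961 + 25} = 901 + \sqrt{47986}$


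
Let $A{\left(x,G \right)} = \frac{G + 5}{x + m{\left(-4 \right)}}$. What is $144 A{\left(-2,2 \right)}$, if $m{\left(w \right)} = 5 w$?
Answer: $- \frac{504}{11} \approx -45.818$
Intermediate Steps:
$A{\left(x,G \right)} = \frac{5 + G}{-20 + x}$ ($A{\left(x,G \right)} = \frac{G + 5}{x + 5 \left(-4\right)} = \frac{5 + G}{x - 20} = \frac{5 + G}{-20 + x}$)
$144 A{\left(-2,2 \right)} = 144 \frac{5 + 2}{-20 - 2} = 144 \frac{1}{-22} \cdot 7 = 144 \left(\left(- \frac{1}{22}\right) 7\right) = 144 \left(- \frac{7}{22}\right) = - \frac{504}{11}$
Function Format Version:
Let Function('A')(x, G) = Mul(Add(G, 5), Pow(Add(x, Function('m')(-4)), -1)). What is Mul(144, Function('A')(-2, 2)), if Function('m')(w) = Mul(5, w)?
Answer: Rational(-504, 11) ≈ -45.818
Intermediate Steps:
Function('A')(x, G) = Mul(Pow(Add(-20, x), -1), Add(5, G)) (Function('A')(x, G) = Mul(Add(G, 5), Pow(Add(x, Mul(5, -4)), -1)) = Mul(Add(5, G), Pow(Add(x, -20), -1)) = Mul(Add(5, G), Pow(Add(-20, x), -1)) = Mul(Pow(Add(-20, x), -1), Add(5, G)))
Mul(144, Function('A')(-2, 2)) = Mul(144, Mul(Pow(Add(-20, -2), -1), Add(5, 2))) = Mul(144, Mul(Pow(-22, -1), 7)) = Mul(144, Mul(Rational(-1, 22), 7)) = Mul(144, Rational(-7, 22)) = Rational(-504, 11)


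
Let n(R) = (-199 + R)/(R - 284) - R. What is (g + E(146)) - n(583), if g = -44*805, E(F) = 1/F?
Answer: -1520830163/43654 ≈ -34838.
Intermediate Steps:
g = -35420
n(R) = -R + (-199 + R)/(-284 + R) (n(R) = (-199 + R)/(-284 + R) - R = -R + (-199 + R)/(-284 + R))
(g + E(146)) - n(583) = (-35420 + 1/146) - (-199 - 1*583² + 285*583)/(-284 + 583) = (-35420 + 1/146) - (-199 - 1*339889 + 166155)/299 = -5171319/146 - (-199 - 339889 + 166155)/299 = -5171319/146 - (-173933)/299 = -5171319/146 - 1*(-173933/299) = -5171319/146 + 173933/299 = -1520830163/43654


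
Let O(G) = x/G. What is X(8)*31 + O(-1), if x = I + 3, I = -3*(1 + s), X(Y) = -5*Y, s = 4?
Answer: -1228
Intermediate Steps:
I = -15 (I = -3*(1 + 4) = -3*5 = -15)
x = -12 (x = -15 + 3 = -12)
O(G) = -12/G
X(8)*31 + O(-1) = -5*8*31 - 12/(-1) = -40*31 - 12*(-1) = -1240 + 12 = -1228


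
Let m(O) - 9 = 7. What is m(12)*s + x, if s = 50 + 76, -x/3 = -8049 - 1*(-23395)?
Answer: -44022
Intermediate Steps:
x = -46038 (x = -3*(-8049 - 1*(-23395)) = -3*(-8049 + 23395) = -3*15346 = -46038)
s = 126
m(O) = 16 (m(O) = 9 + 7 = 16)
m(12)*s + x = 16*126 - 46038 = 2016 - 46038 = -44022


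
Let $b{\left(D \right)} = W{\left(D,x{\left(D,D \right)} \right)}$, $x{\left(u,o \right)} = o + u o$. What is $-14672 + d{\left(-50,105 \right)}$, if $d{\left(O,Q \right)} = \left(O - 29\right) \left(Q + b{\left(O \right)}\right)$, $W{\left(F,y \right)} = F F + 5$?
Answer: $-220862$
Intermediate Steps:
$x{\left(u,o \right)} = o + o u$
$W{\left(F,y \right)} = 5 + F^{2}$ ($W{\left(F,y \right)} = F^{2} + 5 = 5 + F^{2}$)
$b{\left(D \right)} = 5 + D^{2}$
$d{\left(O,Q \right)} = \left(-29 + O\right) \left(5 + Q + O^{2}\right)$ ($d{\left(O,Q \right)} = \left(O - 29\right) \left(Q + \left(5 + O^{2}\right)\right) = \left(-29 + O\right) \left(5 + Q + O^{2}\right)$)
$-14672 + d{\left(-50,105 \right)} = -14672 - \left(8440 + 72500 + 50 \left(5 + \left(-50\right)^{2}\right)\right) = -14672 - \left(80940 + 50 \left(5 + 2500\right)\right) = -14672 - 206190 = -220862$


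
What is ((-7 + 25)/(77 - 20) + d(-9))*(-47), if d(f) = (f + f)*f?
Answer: -144948/19 ≈ -7628.8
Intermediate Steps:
d(f) = 2*f² (d(f) = (2*f)*f = 2*f²)
((-7 + 25)/(77 - 20) + d(-9))*(-47) = ((-7 + 25)/(77 - 20) + 2*(-9)²)*(-47) = (18/57 + 2*81)*(-47) = (18*(1/57) + 162)*(-47) = (6/19 + 162)*(-47) = (3084/19)*(-47) = -144948/19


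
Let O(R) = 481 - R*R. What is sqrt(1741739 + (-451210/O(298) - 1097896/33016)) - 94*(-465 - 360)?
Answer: 77550 + sqrt(231415593817767932182398)/364509021 ≈ 78870.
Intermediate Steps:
O(R) = 481 - R**2
sqrt(1741739 + (-451210/O(298) - 1097896/33016)) - 94*(-465 - 360) = sqrt(1741739 + (-451210/(481 - 1*298**2) - 1097896/33016)) - 94*(-465 - 360) = sqrt(1741739 + (-451210/(481 - 1*88804) - 1097896*1/33016)) - 94*(-825) = sqrt(1741739 + (-451210/(481 - 88804) - 137237/4127)) - 1*(-77550) = sqrt(1741739 + (-451210/(-88323) - 137237/4127)) + 77550 = sqrt(1741739 + (-451210*(-1/88323) - 137237/4127)) + 77550 = sqrt(1741739 + (451210/88323 - 137237/4127)) + 77550 = sqrt(1741739 - 10259039881/364509021) + 77550 = sqrt(634869318687638/364509021) + 77550 = sqrt(231415593817767932182398)/364509021 + 77550 = 77550 + sqrt(231415593817767932182398)/364509021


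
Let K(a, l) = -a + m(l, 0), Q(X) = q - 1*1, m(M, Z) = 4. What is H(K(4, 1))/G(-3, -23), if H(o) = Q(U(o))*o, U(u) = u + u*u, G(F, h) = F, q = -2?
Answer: 0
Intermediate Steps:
U(u) = u + u**2
Q(X) = -3 (Q(X) = -2 - 1*1 = -2 - 1 = -3)
K(a, l) = 4 - a (K(a, l) = -a + 4 = 4 - a)
H(o) = -3*o
H(K(4, 1))/G(-3, -23) = -3*(4 - 1*4)/(-3) = -3*(4 - 4)*(-1/3) = -3*0*(-1/3) = 0*(-1/3) = 0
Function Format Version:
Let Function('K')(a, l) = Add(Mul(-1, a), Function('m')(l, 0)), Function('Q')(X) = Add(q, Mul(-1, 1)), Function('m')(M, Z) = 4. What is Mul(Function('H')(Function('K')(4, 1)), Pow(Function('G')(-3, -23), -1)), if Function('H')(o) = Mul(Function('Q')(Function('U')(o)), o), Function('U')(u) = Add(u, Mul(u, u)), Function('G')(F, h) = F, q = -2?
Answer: 0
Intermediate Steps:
Function('U')(u) = Add(u, Pow(u, 2))
Function('Q')(X) = -3 (Function('Q')(X) = Add(-2, Mul(-1, 1)) = Add(-2, -1) = -3)
Function('K')(a, l) = Add(4, Mul(-1, a)) (Function('K')(a, l) = Add(Mul(-1, a), 4) = Add(4, Mul(-1, a)))
Function('H')(o) = Mul(-3, o)
Mul(Function('H')(Function('K')(4, 1)), Pow(Function('G')(-3, -23), -1)) = Mul(Mul(-3, Add(4, Mul(-1, 4))), Pow(-3, -1)) = Mul(Mul(-3, Add(4, -4)), Rational(-1, 3)) = Mul(Mul(-3, 0), Rational(-1, 3)) = Mul(0, Rational(-1, 3)) = 0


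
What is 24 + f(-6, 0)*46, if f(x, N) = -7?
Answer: -298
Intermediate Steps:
24 + f(-6, 0)*46 = 24 - 7*46 = 24 - 322 = -298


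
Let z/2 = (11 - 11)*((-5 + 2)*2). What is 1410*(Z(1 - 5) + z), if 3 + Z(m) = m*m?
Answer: 18330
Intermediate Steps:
Z(m) = -3 + m**2 (Z(m) = -3 + m*m = -3 + m**2)
z = 0 (z = 2*((11 - 11)*((-5 + 2)*2)) = 2*(0*(-3*2)) = 2*(0*(-6)) = 2*0 = 0)
1410*(Z(1 - 5) + z) = 1410*((-3 + (1 - 5)**2) + 0) = 1410*((-3 + (-4)**2) + 0) = 1410*((-3 + 16) + 0) = 1410*(13 + 0) = 1410*13 = 18330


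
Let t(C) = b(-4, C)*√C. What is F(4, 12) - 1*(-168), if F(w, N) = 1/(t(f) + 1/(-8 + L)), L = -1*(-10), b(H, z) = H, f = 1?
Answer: 1174/7 ≈ 167.71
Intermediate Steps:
L = 10
t(C) = -4*√C
F(w, N) = -2/7 (F(w, N) = 1/(-4*√1 + 1/(-8 + 10)) = 1/(-4*1 + 1/2) = 1/(-4 + ½) = 1/(-7/2) = -2/7)
F(4, 12) - 1*(-168) = -2/7 - 1*(-168) = -2/7 + 168 = 1174/7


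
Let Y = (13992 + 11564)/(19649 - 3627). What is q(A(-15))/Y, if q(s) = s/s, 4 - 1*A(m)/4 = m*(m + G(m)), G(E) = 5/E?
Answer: 8011/12778 ≈ 0.62694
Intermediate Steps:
Y = 12778/8011 (Y = 25556/16022 = 25556*(1/16022) = 12778/8011 ≈ 1.5951)
A(m) = 16 - 4*m*(m + 5/m)
q(s) = 1
q(A(-15))/Y = 1/(12778/8011) = 1*(8011/12778) = 8011/12778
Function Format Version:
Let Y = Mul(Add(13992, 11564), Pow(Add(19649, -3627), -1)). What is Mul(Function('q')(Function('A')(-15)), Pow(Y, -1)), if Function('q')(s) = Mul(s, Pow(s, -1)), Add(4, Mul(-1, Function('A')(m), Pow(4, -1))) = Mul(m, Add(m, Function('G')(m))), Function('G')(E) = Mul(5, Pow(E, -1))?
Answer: Rational(8011, 12778) ≈ 0.62694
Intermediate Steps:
Y = Rational(12778, 8011) (Y = Mul(25556, Pow(16022, -1)) = Mul(25556, Rational(1, 16022)) = Rational(12778, 8011) ≈ 1.5951)
Function('A')(m) = Add(16, Mul(-4, m, Add(m, Mul(5, Pow(m, -1))))) (Function('A')(m) = Add(16, Mul(-4, Mul(m, Add(m, Mul(5, Pow(m, -1)))))) = Add(16, Mul(-4, m, Add(m, Mul(5, Pow(m, -1))))))
Function('q')(s) = 1
Mul(Function('q')(Function('A')(-15)), Pow(Y, -1)) = Mul(1, Pow(Rational(12778, 8011), -1)) = Mul(1, Rational(8011, 12778)) = Rational(8011, 12778)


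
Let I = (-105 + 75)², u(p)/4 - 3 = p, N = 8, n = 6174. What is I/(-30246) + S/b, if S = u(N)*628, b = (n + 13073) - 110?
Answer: 136422362/96469617 ≈ 1.4141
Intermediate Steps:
u(p) = 12 + 4*p
b = 19137 (b = (6174 + 13073) - 110 = 19247 - 110 = 19137)
S = 27632 (S = (12 + 4*8)*628 = (12 + 32)*628 = 44*628 = 27632)
I = 900 (I = (-30)² = 900)
I/(-30246) + S/b = 900/(-30246) + 27632/19137 = 900*(-1/30246) + 27632*(1/19137) = -150/5041 + 27632/19137 = 136422362/96469617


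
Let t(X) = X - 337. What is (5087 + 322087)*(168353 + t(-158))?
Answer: 54918773292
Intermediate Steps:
t(X) = -337 + X
(5087 + 322087)*(168353 + t(-158)) = (5087 + 322087)*(168353 + (-337 - 158)) = 327174*(168353 - 495) = 327174*167858 = 54918773292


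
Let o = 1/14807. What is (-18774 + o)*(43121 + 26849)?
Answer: -19450723591490/14807 ≈ -1.3136e+9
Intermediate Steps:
o = 1/14807 ≈ 6.7536e-5
(-18774 + o)*(43121 + 26849) = (-18774 + 1/14807)*(43121 + 26849) = -277986617/14807*69970 = -19450723591490/14807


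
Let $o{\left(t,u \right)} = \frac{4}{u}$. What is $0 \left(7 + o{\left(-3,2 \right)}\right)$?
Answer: $0$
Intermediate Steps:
$0 \left(7 + o{\left(-3,2 \right)}\right) = 0 \left(7 + \frac{4}{2}\right) = 0 \left(7 + 4 \cdot \frac{1}{2}\right) = 0 \left(7 + 2\right) = 0 \cdot 9 = 0$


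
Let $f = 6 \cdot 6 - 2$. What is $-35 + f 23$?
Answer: $747$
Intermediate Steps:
$f = 34$ ($f = 36 - 2 = 34$)
$-35 + f 23 = -35 + 34 \cdot 23 = -35 + 782 = 747$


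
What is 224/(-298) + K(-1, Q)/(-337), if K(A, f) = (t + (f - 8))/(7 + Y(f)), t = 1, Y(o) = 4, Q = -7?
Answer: -413098/552343 ≈ -0.74790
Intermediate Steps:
K(A, f) = -7/11 + f/11 (K(A, f) = (1 + (f - 8))/(7 + 4) = (1 + (-8 + f))/11 = (-7 + f)*(1/11) = -7/11 + f/11)
224/(-298) + K(-1, Q)/(-337) = 224/(-298) + (-7/11 + (1/11)*(-7))/(-337) = 224*(-1/298) + (-7/11 - 7/11)*(-1/337) = -112/149 - 14/11*(-1/337) = -112/149 + 14/3707 = -413098/552343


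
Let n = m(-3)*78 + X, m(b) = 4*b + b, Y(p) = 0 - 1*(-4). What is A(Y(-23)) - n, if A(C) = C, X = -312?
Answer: 1486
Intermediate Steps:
Y(p) = 4 (Y(p) = 0 + 4 = 4)
m(b) = 5*b
n = -1482 (n = (5*(-3))*78 - 312 = -15*78 - 312 = -1170 - 312 = -1482)
A(Y(-23)) - n = 4 - 1*(-1482) = 4 + 1482 = 1486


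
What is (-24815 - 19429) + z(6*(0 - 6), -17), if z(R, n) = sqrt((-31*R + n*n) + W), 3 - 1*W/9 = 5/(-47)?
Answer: -44244 + sqrt(3165403)/47 ≈ -44206.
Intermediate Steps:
W = 1314/47 (W = 27 - 45/(-47) = 27 - 45*(-1)/47 = 27 - 9*(-5/47) = 27 + 45/47 = 1314/47 ≈ 27.957)
z(R, n) = sqrt(1314/47 + n**2 - 31*R) (z(R, n) = sqrt((-31*R + n*n) + 1314/47) = sqrt((-31*R + n**2) + 1314/47) = sqrt((n**2 - 31*R) + 1314/47) = sqrt(1314/47 + n**2 - 31*R))
(-24815 - 19429) + z(6*(0 - 6), -17) = (-24815 - 19429) + sqrt(61758 - 410874*(0 - 6) + 2209*(-17)**2)/47 = -44244 + sqrt(61758 - 410874*(-6) + 2209*289)/47 = -44244 + sqrt(61758 - 68479*(-36) + 638401)/47 = -44244 + sqrt(61758 + 2465244 + 638401)/47 = -44244 + sqrt(3165403)/47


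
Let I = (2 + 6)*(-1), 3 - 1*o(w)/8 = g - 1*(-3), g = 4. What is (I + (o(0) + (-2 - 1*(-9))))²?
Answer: 1089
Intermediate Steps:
o(w) = -32 (o(w) = 24 - 8*(4 - 1*(-3)) = 24 - 8*(4 + 3) = 24 - 8*7 = 24 - 56 = -32)
I = -8 (I = 8*(-1) = -8)
(I + (o(0) + (-2 - 1*(-9))))² = (-8 + (-32 + (-2 - 1*(-9))))² = (-8 + (-32 + (-2 + 9)))² = (-8 + (-32 + 7))² = (-8 - 25)² = (-33)² = 1089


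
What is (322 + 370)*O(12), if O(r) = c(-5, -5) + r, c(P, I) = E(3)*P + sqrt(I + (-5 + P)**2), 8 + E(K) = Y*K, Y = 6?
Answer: -26296 + 692*sqrt(95) ≈ -19551.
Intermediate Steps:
E(K) = -8 + 6*K
c(P, I) = sqrt(I + (-5 + P)**2) + 10*P (c(P, I) = (-8 + 6*3)*P + sqrt(I + (-5 + P)**2) = (-8 + 18)*P + sqrt(I + (-5 + P)**2) = 10*P + sqrt(I + (-5 + P)**2) = sqrt(I + (-5 + P)**2) + 10*P)
O(r) = -50 + r + sqrt(95) (O(r) = (sqrt(-5 + (-5 - 5)**2) + 10*(-5)) + r = (sqrt(-5 + (-10)**2) - 50) + r = (sqrt(-5 + 100) - 50) + r = (sqrt(95) - 50) + r = (-50 + sqrt(95)) + r = -50 + r + sqrt(95))
(322 + 370)*O(12) = (322 + 370)*(-50 + 12 + sqrt(95)) = 692*(-38 + sqrt(95)) = -26296 + 692*sqrt(95)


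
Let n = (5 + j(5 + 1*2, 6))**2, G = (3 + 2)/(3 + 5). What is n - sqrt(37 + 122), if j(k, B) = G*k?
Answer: 5625/64 - sqrt(159) ≈ 75.281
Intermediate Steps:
G = 5/8 ≈ 0.62500
j(k, B) = 5*k/8
n = 5625/64 (n = (5 + 5*(5 + 1*2)/8)**2 = (5 + 5*(5 + 2)/8)**2 = (5 + (5/8)*7)**2 = (5 + 35/8)**2 = (75/8)**2 = 5625/64 ≈ 87.891)
n - sqrt(37 + 122) = 5625/64 - sqrt(37 + 122) = 5625/64 - sqrt(159)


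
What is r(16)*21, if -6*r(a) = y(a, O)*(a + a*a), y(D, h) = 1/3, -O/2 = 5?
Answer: -952/3 ≈ -317.33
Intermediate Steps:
O = -10 (O = -2*5 = -10)
y(D, h) = ⅓
r(a) = -a/18 - a²/18 (r(a) = -(a + a*a)/18 = -(a + a²)/18 = -(a/3 + a²/3)/6 = -a/18 - a²/18)
r(16)*21 = -1/18*16*(1 + 16)*21 = -1/18*16*17*21 = -136/9*21 = -952/3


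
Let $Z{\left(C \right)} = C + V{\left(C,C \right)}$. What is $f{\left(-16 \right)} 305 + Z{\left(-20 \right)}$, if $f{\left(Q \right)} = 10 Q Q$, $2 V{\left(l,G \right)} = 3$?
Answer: $\frac{1561563}{2} \approx 7.8078 \cdot 10^{5}$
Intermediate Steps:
$V{\left(l,G \right)} = \frac{3}{2}$ ($V{\left(l,G \right)} = \frac{1}{2} \cdot 3 = \frac{3}{2}$)
$f{\left(Q \right)} = 10 Q^{2}$
$Z{\left(C \right)} = \frac{3}{2} + C$ ($Z{\left(C \right)} = C + \frac{3}{2} = \frac{3}{2} + C$)
$f{\left(-16 \right)} 305 + Z{\left(-20 \right)} = 10 \left(-16\right)^{2} \cdot 305 + \left(\frac{3}{2} - 20\right) = 10 \cdot 256 \cdot 305 - \frac{37}{2} = 2560 \cdot 305 - \frac{37}{2} = 780800 - \frac{37}{2} = \frac{1561563}{2}$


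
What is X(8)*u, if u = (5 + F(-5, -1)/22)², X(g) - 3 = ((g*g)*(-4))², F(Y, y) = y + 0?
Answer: 778668859/484 ≈ 1.6088e+6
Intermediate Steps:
F(Y, y) = y
X(g) = 3 + 16*g⁴ (X(g) = 3 + ((g*g)*(-4))² = 3 + (g²*(-4))² = 3 + (-4*g²)² = 3 + 16*g⁴)
u = 11881/484 (u = (5 - 1/22)² = (109/22)² = 11881/484 ≈ 24.548)
X(8)*u = (3 + 16*8⁴)*(11881/484) = (3 + 16*4096)*(11881/484) = (3 + 65536)*(11881/484) = 65539*(11881/484) = 778668859/484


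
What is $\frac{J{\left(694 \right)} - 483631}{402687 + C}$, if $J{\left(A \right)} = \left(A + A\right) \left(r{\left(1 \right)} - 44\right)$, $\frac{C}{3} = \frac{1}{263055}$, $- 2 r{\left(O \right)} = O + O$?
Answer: $- \frac{47883989335}{35309609596} \approx -1.3561$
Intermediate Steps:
$r{\left(O \right)} = - O$ ($r{\left(O \right)} = - \frac{O + O}{2} = - \frac{2 O}{2} = - O$)
$C = \frac{1}{87685}$ ($C = \frac{3}{263055} = 3 \cdot \frac{1}{263055} = \frac{1}{87685} \approx 1.1404 \cdot 10^{-5}$)
$J{\left(A \right)} = - 90 A$ ($J{\left(A \right)} = \left(A + A\right) \left(\left(-1\right) 1 - 44\right) = 2 A \left(-1 - 44\right) = 2 A \left(-45\right) = - 90 A$)
$\frac{J{\left(694 \right)} - 483631}{402687 + C} = \frac{\left(-90\right) 694 - 483631}{402687 + \frac{1}{87685}} = \frac{-62460 - 483631}{\frac{35309609596}{87685}} = \left(-546091\right) \frac{87685}{35309609596} = - \frac{47883989335}{35309609596}$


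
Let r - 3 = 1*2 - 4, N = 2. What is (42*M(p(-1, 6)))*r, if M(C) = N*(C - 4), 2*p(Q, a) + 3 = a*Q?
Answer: -714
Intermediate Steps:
p(Q, a) = -3/2 + Q*a/2 (p(Q, a) = -3/2 + (a*Q)/2 = -3/2 + (Q*a)/2 = -3/2 + Q*a/2)
M(C) = -8 + 2*C (M(C) = 2*(C - 4) = 2*(-4 + C) = -8 + 2*C)
r = 1 (r = 3 + (1*2 - 4) = 3 + (2 - 4) = 3 - 2 = 1)
(42*M(p(-1, 6)))*r = (42*(-8 + 2*(-3/2 + (1/2)*(-1)*6)))*1 = (42*(-8 + 2*(-3/2 - 3)))*1 = (42*(-8 + 2*(-9/2)))*1 = (42*(-8 - 9))*1 = (42*(-17))*1 = -714*1 = -714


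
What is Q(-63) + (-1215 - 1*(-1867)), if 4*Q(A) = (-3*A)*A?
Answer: -9299/4 ≈ -2324.8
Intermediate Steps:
Q(A) = -3*A²/4 (Q(A) = ((-3*A)*A)/4 = (-3*A²)/4 = -3*A²/4)
Q(-63) + (-1215 - 1*(-1867)) = -¾*(-63)² + (-1215 - 1*(-1867)) = -¾*3969 + (-1215 + 1867) = -11907/4 + 652 = -9299/4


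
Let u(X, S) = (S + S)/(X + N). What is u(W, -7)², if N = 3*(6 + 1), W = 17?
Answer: 49/361 ≈ 0.13573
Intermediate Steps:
N = 21 (N = 3*7 = 21)
u(X, S) = 2*S/(21 + X) (u(X, S) = (S + S)/(X + 21) = (2*S)/(21 + X) = 2*S/(21 + X))
u(W, -7)² = (2*(-7)/(21 + 17))² = (2*(-7)/38)² = (2*(-7)*(1/38))² = (-7/19)² = 49/361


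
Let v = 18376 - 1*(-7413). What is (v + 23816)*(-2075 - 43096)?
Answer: -2240707455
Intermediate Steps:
v = 25789 (v = 18376 + 7413 = 25789)
(v + 23816)*(-2075 - 43096) = (25789 + 23816)*(-2075 - 43096) = 49605*(-45171) = -2240707455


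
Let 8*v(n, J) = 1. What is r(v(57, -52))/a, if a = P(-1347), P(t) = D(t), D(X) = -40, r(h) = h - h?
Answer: 0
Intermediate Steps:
v(n, J) = 1/8 (v(n, J) = (1/8)*1 = 1/8)
r(h) = 0
P(t) = -40
a = -40
r(v(57, -52))/a = 0/(-40) = 0*(-1/40) = 0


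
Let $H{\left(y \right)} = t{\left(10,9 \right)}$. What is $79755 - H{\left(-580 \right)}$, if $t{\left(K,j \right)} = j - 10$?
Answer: $79756$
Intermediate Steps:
$t{\left(K,j \right)} = -10 + j$
$H{\left(y \right)} = -1$ ($H{\left(y \right)} = -10 + 9 = -1$)
$79755 - H{\left(-580 \right)} = 79755 - -1 = 79755 + 1 = 79756$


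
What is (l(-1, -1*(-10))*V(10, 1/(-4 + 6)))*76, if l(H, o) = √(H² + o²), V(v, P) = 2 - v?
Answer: -608*√101 ≈ -6110.3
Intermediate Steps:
(l(-1, -1*(-10))*V(10, 1/(-4 + 6)))*76 = (√((-1)² + (-1*(-10))²)*(2 - 1*10))*76 = (√(1 + 10²)*(2 - 10))*76 = (√(1 + 100)*(-8))*76 = (√101*(-8))*76 = -8*√101*76 = -608*√101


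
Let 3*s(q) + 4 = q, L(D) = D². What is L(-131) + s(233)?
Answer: 51712/3 ≈ 17237.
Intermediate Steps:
s(q) = -4/3 + q/3
L(-131) + s(233) = (-131)² + (-4/3 + (⅓)*233) = 17161 + (-4/3 + 233/3) = 17161 + 229/3 = 51712/3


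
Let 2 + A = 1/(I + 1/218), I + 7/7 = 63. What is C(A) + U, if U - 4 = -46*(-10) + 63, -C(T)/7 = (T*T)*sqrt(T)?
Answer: 527 - 5752782848*I*sqrt(5663623)/352811637059 ≈ 527.0 - 38.805*I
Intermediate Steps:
I = 62 (I = -1 + 63 = 62)
A = -26816/13517 (A = -2 + 1/(62 + 1/218) = -2 + 1/(13517/218) = -2 + 218/13517 = -26816/13517 ≈ -1.9839)
C(T) = -7*T**(5/2) (C(T) = -7*T*T*sqrt(T) = -7*T**2*sqrt(T) = -7*T**(5/2))
U = 527 (U = 4 + (-46*(-10) + 63) = 4 + (460 + 63) = 4 + 523 = 527)
C(A) + U = -5752782848*I*sqrt(5663623)/352811637059 + 527 = 527 - 5752782848*I*sqrt(5663623)/352811637059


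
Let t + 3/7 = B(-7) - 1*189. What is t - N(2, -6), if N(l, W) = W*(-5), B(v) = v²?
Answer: -1193/7 ≈ -170.43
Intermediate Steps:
t = -983/7 (t = -3/7 + ((-7)² - 1*189) = -3/7 + (49 - 189) = -3/7 - 140 = -983/7 ≈ -140.43)
N(l, W) = -5*W
t - N(2, -6) = -983/7 - (-5)*(-6) = -983/7 - 1*30 = -983/7 - 30 = -1193/7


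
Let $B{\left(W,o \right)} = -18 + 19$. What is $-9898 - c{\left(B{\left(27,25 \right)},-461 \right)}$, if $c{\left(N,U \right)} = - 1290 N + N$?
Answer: $-8609$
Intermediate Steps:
$B{\left(W,o \right)} = 1$
$c{\left(N,U \right)} = - 1289 N$
$-9898 - c{\left(B{\left(27,25 \right)},-461 \right)} = -9898 - \left(-1289\right) 1 = -9898 - -1289 = -9898 + 1289 = -8609$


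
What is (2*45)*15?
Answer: 1350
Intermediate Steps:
(2*45)*15 = 90*15 = 1350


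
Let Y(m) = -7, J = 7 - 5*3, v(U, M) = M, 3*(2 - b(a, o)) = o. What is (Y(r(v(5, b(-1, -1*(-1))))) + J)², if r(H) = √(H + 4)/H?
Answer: 225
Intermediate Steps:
b(a, o) = 2 - o/3
J = -8 (J = 7 - 15 = -8)
r(H) = √(4 + H)/H
(Y(r(v(5, b(-1, -1*(-1))))) + J)² = (-7 - 8)² = (-15)² = 225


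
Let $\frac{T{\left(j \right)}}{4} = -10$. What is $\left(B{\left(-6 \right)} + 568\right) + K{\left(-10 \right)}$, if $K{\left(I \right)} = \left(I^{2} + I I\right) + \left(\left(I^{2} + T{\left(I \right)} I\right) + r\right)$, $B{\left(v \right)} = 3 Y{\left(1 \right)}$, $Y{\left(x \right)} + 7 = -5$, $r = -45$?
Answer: $1187$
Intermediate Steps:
$T{\left(j \right)} = -40$ ($T{\left(j \right)} = 4 \left(-10\right) = -40$)
$Y{\left(x \right)} = -12$ ($Y{\left(x \right)} = -7 - 5 = -12$)
$B{\left(v \right)} = -36$ ($B{\left(v \right)} = 3 \left(-12\right) = -36$)
$K{\left(I \right)} = -45 - 40 I + 3 I^{2}$ ($K{\left(I \right)} = \left(I^{2} + I I\right) - \left(45 - I^{2} + 40 I\right) = \left(I^{2} + I^{2}\right) - \left(45 - I^{2} + 40 I\right) = 2 I^{2} - \left(45 - I^{2} + 40 I\right) = -45 - 40 I + 3 I^{2}$)
$\left(B{\left(-6 \right)} + 568\right) + K{\left(-10 \right)} = \left(-36 + 568\right) - \left(-355 - 300\right) = 532 + \left(-45 + 400 + 3 \cdot 100\right) = 532 + \left(-45 + 400 + 300\right) = 532 + 655 = 1187$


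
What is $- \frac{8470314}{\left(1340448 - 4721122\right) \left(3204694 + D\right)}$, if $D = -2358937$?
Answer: $\frac{470573}{158846038901} \approx 2.9624 \cdot 10^{-6}$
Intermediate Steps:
$- \frac{8470314}{\left(1340448 - 4721122\right) \left(3204694 + D\right)} = - \frac{8470314}{\left(1340448 - 4721122\right) \left(3204694 - 2358937\right)} = - \frac{8470314}{\left(-3380674\right) 845757} = - \frac{8470314}{-2859228700218} = \left(-8470314\right) \left(- \frac{1}{2859228700218}\right) = \frac{470573}{158846038901}$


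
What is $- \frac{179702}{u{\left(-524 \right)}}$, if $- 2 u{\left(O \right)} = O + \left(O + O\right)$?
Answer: $- \frac{89851}{393} \approx -228.63$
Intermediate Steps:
$u{\left(O \right)} = - \frac{3 O}{2}$ ($u{\left(O \right)} = - \frac{O + \left(O + O\right)}{2} = - \frac{O + 2 O}{2} = - \frac{3 O}{2}$)
$- \frac{179702}{u{\left(-524 \right)}} = - \frac{179702}{\left(- \frac{3}{2}\right) \left(-524\right)} = - \frac{179702}{786} = \left(-179702\right) \frac{1}{786} = - \frac{89851}{393}$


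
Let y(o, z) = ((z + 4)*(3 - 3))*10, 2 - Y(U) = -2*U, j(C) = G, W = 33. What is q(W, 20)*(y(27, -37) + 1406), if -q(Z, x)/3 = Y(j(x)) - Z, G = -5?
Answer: 172938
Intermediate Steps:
j(C) = -5
Y(U) = 2 + 2*U (Y(U) = 2 - (-2)*U = 2 + 2*U)
q(Z, x) = 24 + 3*Z (q(Z, x) = -3*((2 + 2*(-5)) - Z) = -3*((2 - 10) - Z) = -3*(-8 - Z) = 24 + 3*Z)
y(o, z) = 0 (y(o, z) = ((4 + z)*0)*10 = 0*10 = 0)
q(W, 20)*(y(27, -37) + 1406) = (24 + 3*33)*(0 + 1406) = (24 + 99)*1406 = 123*1406 = 172938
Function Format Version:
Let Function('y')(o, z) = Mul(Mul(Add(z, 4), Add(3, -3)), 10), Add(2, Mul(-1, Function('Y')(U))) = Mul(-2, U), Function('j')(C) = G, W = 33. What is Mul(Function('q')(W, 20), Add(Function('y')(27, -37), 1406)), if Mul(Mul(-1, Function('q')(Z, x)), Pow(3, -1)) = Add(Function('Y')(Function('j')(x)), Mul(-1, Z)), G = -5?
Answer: 172938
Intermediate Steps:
Function('j')(C) = -5
Function('Y')(U) = Add(2, Mul(2, U)) (Function('Y')(U) = Add(2, Mul(-1, Mul(-2, U))) = Add(2, Mul(2, U)))
Function('q')(Z, x) = Add(24, Mul(3, Z)) (Function('q')(Z, x) = Mul(-3, Add(Add(2, Mul(2, -5)), Mul(-1, Z))) = Mul(-3, Add(Add(2, -10), Mul(-1, Z))) = Mul(-3, Add(-8, Mul(-1, Z))) = Add(24, Mul(3, Z)))
Function('y')(o, z) = 0 (Function('y')(o, z) = Mul(Mul(Add(4, z), 0), 10) = Mul(0, 10) = 0)
Mul(Function('q')(W, 20), Add(Function('y')(27, -37), 1406)) = Mul(Add(24, Mul(3, 33)), Add(0, 1406)) = Mul(Add(24, 99), 1406) = Mul(123, 1406) = 172938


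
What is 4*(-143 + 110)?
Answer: -132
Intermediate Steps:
4*(-143 + 110) = 4*(-33) = -132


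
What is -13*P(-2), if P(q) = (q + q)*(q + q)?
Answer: -208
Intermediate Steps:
P(q) = 4*q**2 (P(q) = (2*q)*(2*q) = 4*q**2)
-13*P(-2) = -52*(-2)**2 = -52*4 = -13*16 = -208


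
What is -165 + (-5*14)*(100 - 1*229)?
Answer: 8865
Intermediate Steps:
-165 + (-5*14)*(100 - 1*229) = -165 - 70*(100 - 229) = -165 - 70*(-129) = -165 + 9030 = 8865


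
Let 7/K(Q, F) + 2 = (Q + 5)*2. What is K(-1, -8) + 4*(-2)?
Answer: -41/6 ≈ -6.8333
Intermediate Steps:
K(Q, F) = 7/(8 + 2*Q) (K(Q, F) = 7/(-2 + (Q + 5)*2) = 7/(-2 + (5 + Q)*2) = 7/(-2 + (10 + 2*Q)) = 7/(8 + 2*Q))
K(-1, -8) + 4*(-2) = 7/(2*(4 - 1)) + 4*(-2) = (7/2)/3 - 8 = (7/2)*(⅓) - 8 = 7/6 - 8 = -41/6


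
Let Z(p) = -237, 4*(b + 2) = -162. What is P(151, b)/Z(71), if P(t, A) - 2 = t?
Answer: -51/79 ≈ -0.64557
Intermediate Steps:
b = -85/2 (b = -2 + (1/4)*(-162) = -2 - 81/2 = -85/2 ≈ -42.500)
P(t, A) = 2 + t
P(151, b)/Z(71) = (2 + 151)/(-237) = 153*(-1/237) = -51/79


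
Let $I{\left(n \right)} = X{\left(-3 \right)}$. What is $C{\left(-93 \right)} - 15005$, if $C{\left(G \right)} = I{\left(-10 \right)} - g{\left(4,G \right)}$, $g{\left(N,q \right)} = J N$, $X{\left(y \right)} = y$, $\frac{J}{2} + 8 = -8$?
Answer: $-14880$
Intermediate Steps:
$J = -32$ ($J = -16 + 2 \left(-8\right) = -16 - 16 = -32$)
$I{\left(n \right)} = -3$
$g{\left(N,q \right)} = - 32 N$
$C{\left(G \right)} = 125$ ($C{\left(G \right)} = -3 - \left(-32\right) 4 = -3 - -128 = -3 + 128 = 125$)
$C{\left(-93 \right)} - 15005 = 125 - 15005 = -14880$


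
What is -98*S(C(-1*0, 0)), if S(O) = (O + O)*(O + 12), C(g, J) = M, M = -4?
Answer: 6272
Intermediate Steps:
C(g, J) = -4
S(O) = 2*O*(12 + O) (S(O) = (2*O)*(12 + O) = 2*O*(12 + O))
-98*S(C(-1*0, 0)) = -196*(-4)*(12 - 4) = -196*(-4)*8 = -98*(-64) = 6272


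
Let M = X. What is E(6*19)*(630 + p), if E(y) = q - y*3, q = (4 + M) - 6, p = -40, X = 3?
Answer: -201190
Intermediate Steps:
M = 3
q = 1 (q = (4 + 3) - 6 = 7 - 6 = 1)
E(y) = 1 - 3*y (E(y) = 1 - y*3 = 1 - 3*y)
E(6*19)*(630 + p) = (1 - 18*19)*(630 - 40) = (1 - 3*114)*590 = (1 - 342)*590 = -341*590 = -201190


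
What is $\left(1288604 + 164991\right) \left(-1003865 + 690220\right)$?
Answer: $-455912803775$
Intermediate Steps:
$\left(1288604 + 164991\right) \left(-1003865 + 690220\right) = 1453595 \left(-313645\right) = -455912803775$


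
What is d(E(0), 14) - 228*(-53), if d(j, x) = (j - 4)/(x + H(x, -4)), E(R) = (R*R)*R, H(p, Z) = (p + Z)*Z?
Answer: 157094/13 ≈ 12084.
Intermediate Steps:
H(p, Z) = Z*(Z + p) (H(p, Z) = (Z + p)*Z = Z*(Z + p))
E(R) = R³ (E(R) = R²*R = R³)
d(j, x) = (-4 + j)/(16 - 3*x) (d(j, x) = (j - 4)/(x - 4*(-4 + x)) = (-4 + j)/(x + (16 - 4*x)) = (-4 + j)/(16 - 3*x))
d(E(0), 14) - 228*(-53) = (-4 + 0³)/(16 - 3*14) - 228*(-53) = (-4 + 0)/(16 - 42) + 12084 = -4/(-26) + 12084 = -1/26*(-4) + 12084 = 2/13 + 12084 = 157094/13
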